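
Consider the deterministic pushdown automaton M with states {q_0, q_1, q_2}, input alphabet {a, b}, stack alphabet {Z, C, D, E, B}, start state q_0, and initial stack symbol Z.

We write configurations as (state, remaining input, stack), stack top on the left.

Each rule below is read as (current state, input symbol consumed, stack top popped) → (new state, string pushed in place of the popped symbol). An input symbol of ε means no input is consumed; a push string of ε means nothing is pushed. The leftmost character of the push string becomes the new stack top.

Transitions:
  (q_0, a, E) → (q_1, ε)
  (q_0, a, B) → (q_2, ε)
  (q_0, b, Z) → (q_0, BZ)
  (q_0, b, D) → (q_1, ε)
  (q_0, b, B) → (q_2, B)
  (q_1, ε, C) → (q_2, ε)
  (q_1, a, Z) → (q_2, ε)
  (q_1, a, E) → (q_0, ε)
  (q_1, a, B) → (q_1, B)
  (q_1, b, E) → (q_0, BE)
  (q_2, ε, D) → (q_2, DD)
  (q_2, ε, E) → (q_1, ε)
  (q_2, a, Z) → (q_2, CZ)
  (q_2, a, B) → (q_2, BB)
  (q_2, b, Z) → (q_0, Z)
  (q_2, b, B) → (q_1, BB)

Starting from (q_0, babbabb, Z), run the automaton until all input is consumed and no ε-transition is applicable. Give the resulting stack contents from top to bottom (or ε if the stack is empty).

BZ

(q_0, babbabb, Z) ⊢ (q_0, abbabb, BZ) ⊢ (q_2, bbabb, Z) ⊢ (q_0, babb, Z) ⊢ (q_0, abb, BZ) ⊢ (q_2, bb, Z) ⊢ (q_0, b, Z) ⊢ (q_0, ε, BZ)
All input consumed in state q_0 with stack BZ.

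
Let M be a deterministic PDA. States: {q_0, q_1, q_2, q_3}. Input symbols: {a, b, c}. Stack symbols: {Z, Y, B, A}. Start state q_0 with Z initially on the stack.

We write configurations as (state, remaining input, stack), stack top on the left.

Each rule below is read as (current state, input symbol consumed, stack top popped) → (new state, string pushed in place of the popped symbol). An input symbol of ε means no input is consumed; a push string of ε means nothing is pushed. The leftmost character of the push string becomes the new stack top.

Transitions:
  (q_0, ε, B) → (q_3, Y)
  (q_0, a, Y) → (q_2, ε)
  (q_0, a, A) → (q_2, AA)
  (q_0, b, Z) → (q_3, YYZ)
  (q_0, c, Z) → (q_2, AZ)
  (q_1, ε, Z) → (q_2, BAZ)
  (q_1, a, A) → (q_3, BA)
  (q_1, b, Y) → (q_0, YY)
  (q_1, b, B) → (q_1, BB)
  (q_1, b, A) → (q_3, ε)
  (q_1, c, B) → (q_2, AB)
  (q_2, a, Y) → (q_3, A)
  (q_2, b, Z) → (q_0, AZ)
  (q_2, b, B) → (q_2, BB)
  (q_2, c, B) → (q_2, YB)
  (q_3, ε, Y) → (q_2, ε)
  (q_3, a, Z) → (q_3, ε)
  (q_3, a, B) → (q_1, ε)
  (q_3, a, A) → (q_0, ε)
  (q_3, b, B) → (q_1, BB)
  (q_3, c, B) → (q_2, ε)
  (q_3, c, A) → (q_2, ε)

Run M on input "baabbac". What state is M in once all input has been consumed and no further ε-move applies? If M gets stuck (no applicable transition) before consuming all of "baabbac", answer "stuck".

(q_0, baabbac, Z)
  read b, top Z: go to q_3, push YYZ → (q_3, aabbac, YYZ)
  ε-move, top Y: go to q_2, push ε → (q_2, aabbac, YZ)
  read a, top Y: go to q_3, push A → (q_3, abbac, AZ)
  read a, top A: go to q_0, push ε → (q_0, bbac, Z)
  read b, top Z: go to q_3, push YYZ → (q_3, bac, YYZ)
  ε-move, top Y: go to q_2, push ε → (q_2, bac, YZ)
No transition for (q_2, b, top Y); M blocks with input bac remaining.

stuck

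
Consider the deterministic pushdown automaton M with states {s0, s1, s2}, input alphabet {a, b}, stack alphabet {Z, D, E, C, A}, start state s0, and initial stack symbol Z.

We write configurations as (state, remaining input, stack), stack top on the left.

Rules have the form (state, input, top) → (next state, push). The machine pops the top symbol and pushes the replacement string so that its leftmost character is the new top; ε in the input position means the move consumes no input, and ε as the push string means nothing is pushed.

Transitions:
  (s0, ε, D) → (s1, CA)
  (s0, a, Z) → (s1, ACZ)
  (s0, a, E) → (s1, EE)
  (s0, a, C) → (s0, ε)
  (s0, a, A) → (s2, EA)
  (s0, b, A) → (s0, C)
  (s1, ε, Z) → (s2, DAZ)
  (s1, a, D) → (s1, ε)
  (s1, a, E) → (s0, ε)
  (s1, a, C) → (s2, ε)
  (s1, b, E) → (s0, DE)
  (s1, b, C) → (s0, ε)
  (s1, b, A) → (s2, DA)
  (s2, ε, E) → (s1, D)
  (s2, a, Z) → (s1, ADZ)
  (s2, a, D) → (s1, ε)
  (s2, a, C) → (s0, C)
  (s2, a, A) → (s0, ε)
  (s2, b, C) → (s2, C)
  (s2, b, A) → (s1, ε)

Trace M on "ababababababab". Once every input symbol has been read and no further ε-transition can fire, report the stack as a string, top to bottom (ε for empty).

(s0, ababababababab, Z)
  read a, top Z: go to s1, push ACZ → (s1, babababababab, ACZ)
  read b, top A: go to s2, push DA → (s2, abababababab, DACZ)
  read a, top D: go to s1, push ε → (s1, bababababab, ACZ)
  read b, top A: go to s2, push DA → (s2, ababababab, DACZ)
  read a, top D: go to s1, push ε → (s1, babababab, ACZ)
  read b, top A: go to s2, push DA → (s2, abababab, DACZ)
  read a, top D: go to s1, push ε → (s1, bababab, ACZ)
  read b, top A: go to s2, push DA → (s2, ababab, DACZ)
  read a, top D: go to s1, push ε → (s1, babab, ACZ)
  read b, top A: go to s2, push DA → (s2, abab, DACZ)
  read a, top D: go to s1, push ε → (s1, bab, ACZ)
  read b, top A: go to s2, push DA → (s2, ab, DACZ)
  read a, top D: go to s1, push ε → (s1, b, ACZ)
  read b, top A: go to s2, push DA → (s2, ε, DACZ)
All input consumed in state s2 with stack DACZ.

DACZ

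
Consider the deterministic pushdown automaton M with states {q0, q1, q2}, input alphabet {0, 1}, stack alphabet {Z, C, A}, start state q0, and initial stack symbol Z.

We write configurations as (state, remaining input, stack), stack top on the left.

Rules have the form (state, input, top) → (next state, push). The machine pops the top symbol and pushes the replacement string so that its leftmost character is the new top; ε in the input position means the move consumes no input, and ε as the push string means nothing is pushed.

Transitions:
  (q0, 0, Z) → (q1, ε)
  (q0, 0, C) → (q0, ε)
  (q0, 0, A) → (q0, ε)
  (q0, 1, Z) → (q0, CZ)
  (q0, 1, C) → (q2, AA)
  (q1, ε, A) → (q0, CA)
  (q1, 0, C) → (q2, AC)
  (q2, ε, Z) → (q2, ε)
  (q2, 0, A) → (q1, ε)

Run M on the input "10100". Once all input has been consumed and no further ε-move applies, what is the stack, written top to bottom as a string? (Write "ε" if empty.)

ε

(q0, 10100, Z)
  read 1, top Z: go to q0, push CZ → (q0, 0100, CZ)
  read 0, top C: go to q0, push ε → (q0, 100, Z)
  read 1, top Z: go to q0, push CZ → (q0, 00, CZ)
  read 0, top C: go to q0, push ε → (q0, 0, Z)
  read 0, top Z: go to q1, push ε → (q1, ε, ε)
All input consumed in state q1 with stack ε.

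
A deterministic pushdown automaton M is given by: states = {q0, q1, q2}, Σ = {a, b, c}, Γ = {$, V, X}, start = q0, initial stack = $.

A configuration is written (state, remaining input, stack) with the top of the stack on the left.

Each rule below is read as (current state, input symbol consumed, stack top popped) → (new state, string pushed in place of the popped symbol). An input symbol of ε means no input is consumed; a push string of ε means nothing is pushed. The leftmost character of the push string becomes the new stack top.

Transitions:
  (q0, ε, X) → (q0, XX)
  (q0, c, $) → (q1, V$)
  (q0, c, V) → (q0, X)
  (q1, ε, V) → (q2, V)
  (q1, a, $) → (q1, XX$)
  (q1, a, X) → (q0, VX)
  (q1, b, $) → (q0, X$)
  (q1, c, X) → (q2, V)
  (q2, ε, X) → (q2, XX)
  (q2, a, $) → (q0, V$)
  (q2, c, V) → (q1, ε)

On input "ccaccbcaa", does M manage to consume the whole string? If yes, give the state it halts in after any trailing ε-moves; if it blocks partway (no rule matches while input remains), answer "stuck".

stuck

(q0, ccaccbcaa, $)
  read c, top $: go to q1, push V$ → (q1, caccbcaa, V$)
  ε-move, top V: go to q2, push V → (q2, caccbcaa, V$)
  read c, top V: go to q1, push ε → (q1, accbcaa, $)
  read a, top $: go to q1, push XX$ → (q1, ccbcaa, XX$)
  read c, top X: go to q2, push V → (q2, cbcaa, VX$)
  read c, top V: go to q1, push ε → (q1, bcaa, X$)
No transition for (q1, b, top X); M blocks with input bcaa remaining.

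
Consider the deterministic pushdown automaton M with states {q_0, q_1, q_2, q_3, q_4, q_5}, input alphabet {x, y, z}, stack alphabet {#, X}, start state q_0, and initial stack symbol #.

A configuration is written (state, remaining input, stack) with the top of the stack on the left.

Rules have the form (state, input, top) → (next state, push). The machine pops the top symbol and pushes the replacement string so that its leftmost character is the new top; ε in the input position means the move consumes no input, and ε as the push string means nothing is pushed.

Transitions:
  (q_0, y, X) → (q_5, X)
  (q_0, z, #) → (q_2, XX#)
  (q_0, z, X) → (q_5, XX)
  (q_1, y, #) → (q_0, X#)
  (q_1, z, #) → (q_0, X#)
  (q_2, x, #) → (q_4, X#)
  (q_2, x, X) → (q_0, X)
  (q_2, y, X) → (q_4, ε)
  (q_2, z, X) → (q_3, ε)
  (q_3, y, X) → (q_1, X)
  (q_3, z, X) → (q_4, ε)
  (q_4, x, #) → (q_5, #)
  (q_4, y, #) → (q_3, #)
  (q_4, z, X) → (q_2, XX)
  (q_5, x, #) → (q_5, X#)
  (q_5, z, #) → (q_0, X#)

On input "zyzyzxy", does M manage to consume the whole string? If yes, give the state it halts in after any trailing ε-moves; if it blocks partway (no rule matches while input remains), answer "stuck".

q_5

(q_0, zyzyzxy, #)
  read z, top #: go to q_2, push XX# → (q_2, yzyzxy, XX#)
  read y, top X: go to q_4, push ε → (q_4, zyzxy, X#)
  read z, top X: go to q_2, push XX → (q_2, yzxy, XX#)
  read y, top X: go to q_4, push ε → (q_4, zxy, X#)
  read z, top X: go to q_2, push XX → (q_2, xy, XX#)
  read x, top X: go to q_0, push X → (q_0, y, XX#)
  read y, top X: go to q_5, push X → (q_5, ε, XX#)
All input consumed; M is in state q_5.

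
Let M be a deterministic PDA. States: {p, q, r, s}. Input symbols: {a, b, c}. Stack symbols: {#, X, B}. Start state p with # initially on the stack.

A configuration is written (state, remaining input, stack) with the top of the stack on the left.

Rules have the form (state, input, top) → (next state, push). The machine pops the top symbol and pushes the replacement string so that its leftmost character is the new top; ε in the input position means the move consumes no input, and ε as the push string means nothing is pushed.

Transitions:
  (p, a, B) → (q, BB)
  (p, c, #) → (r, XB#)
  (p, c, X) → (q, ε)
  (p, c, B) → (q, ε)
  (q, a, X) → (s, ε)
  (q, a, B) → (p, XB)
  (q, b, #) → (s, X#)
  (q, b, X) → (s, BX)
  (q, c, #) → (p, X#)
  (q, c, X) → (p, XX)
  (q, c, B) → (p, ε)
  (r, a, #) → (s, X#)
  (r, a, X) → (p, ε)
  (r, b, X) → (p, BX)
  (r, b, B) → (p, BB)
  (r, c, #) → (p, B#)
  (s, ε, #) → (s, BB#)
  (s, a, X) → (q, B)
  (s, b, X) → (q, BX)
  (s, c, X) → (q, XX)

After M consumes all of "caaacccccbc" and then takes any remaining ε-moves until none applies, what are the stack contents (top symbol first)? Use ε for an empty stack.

XX#

(p, caaacccccbc, #)
  read c, top #: go to r, push XB# → (r, aaacccccbc, XB#)
  read a, top X: go to p, push ε → (p, aacccccbc, B#)
  read a, top B: go to q, push BB → (q, acccccbc, BB#)
  read a, top B: go to p, push XB → (p, cccccbc, XBB#)
  read c, top X: go to q, push ε → (q, ccccbc, BB#)
  read c, top B: go to p, push ε → (p, cccbc, B#)
  read c, top B: go to q, push ε → (q, ccbc, #)
  read c, top #: go to p, push X# → (p, cbc, X#)
  read c, top X: go to q, push ε → (q, bc, #)
  read b, top #: go to s, push X# → (s, c, X#)
  read c, top X: go to q, push XX → (q, ε, XX#)
All input consumed in state q with stack XX#.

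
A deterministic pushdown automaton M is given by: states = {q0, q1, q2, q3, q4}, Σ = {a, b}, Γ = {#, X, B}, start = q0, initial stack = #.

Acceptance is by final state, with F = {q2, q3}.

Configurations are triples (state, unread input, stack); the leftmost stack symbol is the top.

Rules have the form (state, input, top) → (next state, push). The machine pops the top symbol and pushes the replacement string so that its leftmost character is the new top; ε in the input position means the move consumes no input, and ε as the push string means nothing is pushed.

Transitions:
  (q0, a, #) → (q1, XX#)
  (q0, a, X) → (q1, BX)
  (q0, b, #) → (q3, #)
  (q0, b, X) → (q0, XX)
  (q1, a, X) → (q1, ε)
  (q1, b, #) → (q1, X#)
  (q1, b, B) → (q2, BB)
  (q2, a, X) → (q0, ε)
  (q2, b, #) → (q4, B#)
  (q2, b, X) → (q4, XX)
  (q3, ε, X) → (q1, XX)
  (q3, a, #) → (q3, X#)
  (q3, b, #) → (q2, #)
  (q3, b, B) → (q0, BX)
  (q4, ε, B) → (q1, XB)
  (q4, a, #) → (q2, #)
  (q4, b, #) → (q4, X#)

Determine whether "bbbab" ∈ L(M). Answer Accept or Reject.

Accept

(q0, bbbab, #) ⊢ (q3, bbab, #) ⊢ (q2, bab, #) ⊢ (q4, ab, B#) ⊢ (q1, ab, XB#) ⊢ (q1, b, B#) ⊢ (q2, ε, BB#)
All input consumed; state q2 ∈ F.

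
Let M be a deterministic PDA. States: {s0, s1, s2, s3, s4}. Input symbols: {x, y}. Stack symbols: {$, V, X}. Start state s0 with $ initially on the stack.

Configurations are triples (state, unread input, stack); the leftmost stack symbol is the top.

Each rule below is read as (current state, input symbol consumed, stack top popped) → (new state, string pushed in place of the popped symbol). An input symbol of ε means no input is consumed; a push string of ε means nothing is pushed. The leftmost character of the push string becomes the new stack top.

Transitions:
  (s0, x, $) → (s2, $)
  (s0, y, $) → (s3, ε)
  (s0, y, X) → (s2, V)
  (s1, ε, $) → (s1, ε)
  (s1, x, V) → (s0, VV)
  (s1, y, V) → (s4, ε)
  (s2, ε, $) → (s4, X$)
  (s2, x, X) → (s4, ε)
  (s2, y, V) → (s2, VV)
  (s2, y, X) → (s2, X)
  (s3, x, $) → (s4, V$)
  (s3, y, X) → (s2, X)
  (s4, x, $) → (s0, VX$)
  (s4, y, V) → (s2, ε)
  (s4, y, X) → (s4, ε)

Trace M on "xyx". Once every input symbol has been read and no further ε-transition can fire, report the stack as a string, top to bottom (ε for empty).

(s0, xyx, $) ⊢ (s2, yx, $) ⊢ (s4, yx, X$) ⊢ (s4, x, $) ⊢ (s0, ε, VX$)
All input consumed in state s0 with stack VX$.

VX$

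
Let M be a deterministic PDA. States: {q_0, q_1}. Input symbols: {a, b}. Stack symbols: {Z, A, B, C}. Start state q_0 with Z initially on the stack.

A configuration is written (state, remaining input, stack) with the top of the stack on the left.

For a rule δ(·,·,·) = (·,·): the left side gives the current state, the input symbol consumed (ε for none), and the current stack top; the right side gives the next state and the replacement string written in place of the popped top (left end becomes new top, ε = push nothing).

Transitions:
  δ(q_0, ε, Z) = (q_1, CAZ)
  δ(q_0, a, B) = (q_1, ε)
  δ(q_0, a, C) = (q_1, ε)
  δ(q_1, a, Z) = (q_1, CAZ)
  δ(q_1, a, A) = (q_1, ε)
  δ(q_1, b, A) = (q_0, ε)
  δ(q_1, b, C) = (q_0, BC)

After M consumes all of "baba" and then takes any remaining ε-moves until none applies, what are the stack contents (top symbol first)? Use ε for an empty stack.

CAZ

(q_0, baba, Z)
  ε-move, top Z: go to q_1, push CAZ → (q_1, baba, CAZ)
  read b, top C: go to q_0, push BC → (q_0, aba, BCAZ)
  read a, top B: go to q_1, push ε → (q_1, ba, CAZ)
  read b, top C: go to q_0, push BC → (q_0, a, BCAZ)
  read a, top B: go to q_1, push ε → (q_1, ε, CAZ)
All input consumed in state q_1 with stack CAZ.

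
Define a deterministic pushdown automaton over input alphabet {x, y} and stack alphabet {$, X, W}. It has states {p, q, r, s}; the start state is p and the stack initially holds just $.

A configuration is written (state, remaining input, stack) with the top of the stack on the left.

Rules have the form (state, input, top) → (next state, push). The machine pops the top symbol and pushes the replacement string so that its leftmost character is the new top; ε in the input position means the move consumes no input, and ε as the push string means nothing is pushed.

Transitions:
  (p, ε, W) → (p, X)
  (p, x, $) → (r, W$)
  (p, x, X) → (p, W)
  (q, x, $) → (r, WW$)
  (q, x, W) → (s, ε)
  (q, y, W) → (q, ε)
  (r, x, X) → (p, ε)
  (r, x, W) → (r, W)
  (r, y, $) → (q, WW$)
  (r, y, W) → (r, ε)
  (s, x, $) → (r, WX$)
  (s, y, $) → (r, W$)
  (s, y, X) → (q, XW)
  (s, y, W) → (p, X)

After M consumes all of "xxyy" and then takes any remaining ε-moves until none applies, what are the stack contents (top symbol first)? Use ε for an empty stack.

(p, xxyy, $)
  read x, top $: go to r, push W$ → (r, xyy, W$)
  read x, top W: go to r, push W → (r, yy, W$)
  read y, top W: go to r, push ε → (r, y, $)
  read y, top $: go to q, push WW$ → (q, ε, WW$)
All input consumed in state q with stack WW$.

WW$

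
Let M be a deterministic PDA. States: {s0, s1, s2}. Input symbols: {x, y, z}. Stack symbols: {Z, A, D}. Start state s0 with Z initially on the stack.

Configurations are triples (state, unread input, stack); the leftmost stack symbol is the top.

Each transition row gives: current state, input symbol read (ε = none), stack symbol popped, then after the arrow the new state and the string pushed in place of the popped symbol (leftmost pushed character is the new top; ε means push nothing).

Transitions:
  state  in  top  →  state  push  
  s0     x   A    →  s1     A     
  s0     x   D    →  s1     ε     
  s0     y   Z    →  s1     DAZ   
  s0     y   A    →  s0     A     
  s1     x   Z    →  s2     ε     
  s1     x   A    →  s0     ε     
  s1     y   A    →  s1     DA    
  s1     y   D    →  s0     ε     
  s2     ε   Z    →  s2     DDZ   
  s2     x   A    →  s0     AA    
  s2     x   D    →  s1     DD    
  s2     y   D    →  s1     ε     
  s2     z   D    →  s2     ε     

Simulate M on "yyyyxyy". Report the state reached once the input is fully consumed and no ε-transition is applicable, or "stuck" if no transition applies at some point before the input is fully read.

s0

(s0, yyyyxyy, Z) ⊢ (s1, yyyxyy, DAZ) ⊢ (s0, yyxyy, AZ) ⊢ (s0, yxyy, AZ) ⊢ (s0, xyy, AZ) ⊢ (s1, yy, AZ) ⊢ (s1, y, DAZ) ⊢ (s0, ε, AZ)
All input consumed; M is in state s0.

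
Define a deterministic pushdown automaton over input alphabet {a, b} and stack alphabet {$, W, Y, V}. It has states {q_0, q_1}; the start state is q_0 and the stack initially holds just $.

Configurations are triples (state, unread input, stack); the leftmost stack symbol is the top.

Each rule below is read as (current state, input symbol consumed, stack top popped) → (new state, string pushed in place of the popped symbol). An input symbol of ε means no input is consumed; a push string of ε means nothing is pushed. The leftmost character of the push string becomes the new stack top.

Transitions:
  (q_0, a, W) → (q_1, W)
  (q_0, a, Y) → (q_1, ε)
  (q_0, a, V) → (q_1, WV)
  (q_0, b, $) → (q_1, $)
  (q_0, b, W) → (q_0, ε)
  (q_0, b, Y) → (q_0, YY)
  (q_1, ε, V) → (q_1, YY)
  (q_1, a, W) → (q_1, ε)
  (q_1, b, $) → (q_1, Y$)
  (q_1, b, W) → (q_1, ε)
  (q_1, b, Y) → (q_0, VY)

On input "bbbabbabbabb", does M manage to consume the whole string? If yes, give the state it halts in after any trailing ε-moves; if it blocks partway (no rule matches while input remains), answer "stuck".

(q_0, bbbabbabbabb, $) ⊢ (q_1, bbabbabbabb, $) ⊢ (q_1, babbabbabb, Y$) ⊢ (q_0, abbabbabb, VY$) ⊢ (q_1, bbabbabb, WVY$) ⊢ (q_1, babbabb, VY$) ⊢ (q_1, babbabb, YYY$) ⊢ (q_0, abbabb, VYYY$) ⊢ (q_1, bbabb, WVYYY$) ⊢ (q_1, babb, VYYY$) ⊢ (q_1, babb, YYYYY$) ⊢ (q_0, abb, VYYYYY$) ⊢ (q_1, bb, WVYYYYY$) ⊢ (q_1, b, VYYYYY$) ⊢ (q_1, b, YYYYYYY$) ⊢ (q_0, ε, VYYYYYYY$)
All input consumed; M is in state q_0.

q_0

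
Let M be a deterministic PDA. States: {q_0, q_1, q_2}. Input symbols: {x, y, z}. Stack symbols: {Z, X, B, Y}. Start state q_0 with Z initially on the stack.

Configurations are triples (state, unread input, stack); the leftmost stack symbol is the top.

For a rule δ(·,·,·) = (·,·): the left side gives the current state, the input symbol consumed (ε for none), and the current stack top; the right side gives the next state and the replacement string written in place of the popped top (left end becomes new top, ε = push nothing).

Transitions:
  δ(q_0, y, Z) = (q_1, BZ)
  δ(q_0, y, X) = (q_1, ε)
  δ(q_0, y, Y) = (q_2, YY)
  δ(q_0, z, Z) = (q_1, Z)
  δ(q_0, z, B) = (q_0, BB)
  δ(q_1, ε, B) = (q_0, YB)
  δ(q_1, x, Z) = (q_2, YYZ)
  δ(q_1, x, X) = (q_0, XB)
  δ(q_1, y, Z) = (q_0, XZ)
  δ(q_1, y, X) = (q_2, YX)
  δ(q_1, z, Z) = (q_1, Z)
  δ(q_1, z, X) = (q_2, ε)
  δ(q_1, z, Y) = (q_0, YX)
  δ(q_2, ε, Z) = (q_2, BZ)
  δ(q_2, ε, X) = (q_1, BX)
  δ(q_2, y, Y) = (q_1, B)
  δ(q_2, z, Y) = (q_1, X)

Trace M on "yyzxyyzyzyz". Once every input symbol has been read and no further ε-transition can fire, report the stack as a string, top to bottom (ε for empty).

XXXYBYBZ

(q_0, yyzxyyzyzyz, Z)
  read y, top Z: go to q_1, push BZ → (q_1, yzxyyzyzyz, BZ)
  ε-move, top B: go to q_0, push YB → (q_0, yzxyyzyzyz, YBZ)
  read y, top Y: go to q_2, push YY → (q_2, zxyyzyzyz, YYBZ)
  read z, top Y: go to q_1, push X → (q_1, xyyzyzyz, XYBZ)
  read x, top X: go to q_0, push XB → (q_0, yyzyzyz, XBYBZ)
  read y, top X: go to q_1, push ε → (q_1, yzyzyz, BYBZ)
  ε-move, top B: go to q_0, push YB → (q_0, yzyzyz, YBYBZ)
  read y, top Y: go to q_2, push YY → (q_2, zyzyz, YYBYBZ)
  read z, top Y: go to q_1, push X → (q_1, yzyz, XYBYBZ)
  read y, top X: go to q_2, push YX → (q_2, zyz, YXYBYBZ)
  read z, top Y: go to q_1, push X → (q_1, yz, XXYBYBZ)
  read y, top X: go to q_2, push YX → (q_2, z, YXXYBYBZ)
  read z, top Y: go to q_1, push X → (q_1, ε, XXXYBYBZ)
All input consumed in state q_1 with stack XXXYBYBZ.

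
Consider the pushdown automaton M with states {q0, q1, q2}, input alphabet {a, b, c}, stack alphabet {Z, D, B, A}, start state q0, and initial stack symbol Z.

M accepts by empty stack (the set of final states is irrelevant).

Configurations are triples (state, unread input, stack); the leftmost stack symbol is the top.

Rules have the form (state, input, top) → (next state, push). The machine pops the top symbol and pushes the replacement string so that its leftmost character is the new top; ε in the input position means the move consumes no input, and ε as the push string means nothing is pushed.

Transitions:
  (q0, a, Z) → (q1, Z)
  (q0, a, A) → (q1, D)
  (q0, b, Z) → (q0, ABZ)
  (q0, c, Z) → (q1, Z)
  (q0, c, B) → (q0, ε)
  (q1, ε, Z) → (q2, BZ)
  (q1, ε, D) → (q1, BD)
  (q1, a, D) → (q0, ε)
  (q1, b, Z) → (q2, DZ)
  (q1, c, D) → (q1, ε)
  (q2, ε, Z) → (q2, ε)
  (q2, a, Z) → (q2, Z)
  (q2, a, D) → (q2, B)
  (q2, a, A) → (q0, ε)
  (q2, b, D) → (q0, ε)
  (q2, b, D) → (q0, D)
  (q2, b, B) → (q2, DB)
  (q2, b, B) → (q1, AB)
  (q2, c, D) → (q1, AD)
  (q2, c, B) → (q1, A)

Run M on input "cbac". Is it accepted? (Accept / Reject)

No computation consumes all input and empties the stack.

Reject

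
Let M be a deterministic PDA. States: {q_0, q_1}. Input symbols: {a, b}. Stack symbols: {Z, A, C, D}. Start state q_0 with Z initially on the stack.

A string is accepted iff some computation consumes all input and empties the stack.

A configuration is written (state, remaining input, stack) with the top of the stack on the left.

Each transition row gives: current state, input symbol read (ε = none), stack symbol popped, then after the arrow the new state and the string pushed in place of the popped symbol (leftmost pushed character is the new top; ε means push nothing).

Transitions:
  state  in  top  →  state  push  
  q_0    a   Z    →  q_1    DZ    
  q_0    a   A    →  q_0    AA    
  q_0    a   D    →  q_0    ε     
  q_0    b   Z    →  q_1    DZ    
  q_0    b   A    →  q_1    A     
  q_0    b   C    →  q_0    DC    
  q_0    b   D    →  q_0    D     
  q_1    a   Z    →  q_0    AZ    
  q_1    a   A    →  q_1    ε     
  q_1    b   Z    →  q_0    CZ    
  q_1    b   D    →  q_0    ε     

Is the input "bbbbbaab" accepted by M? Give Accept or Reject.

Reject

(q_0, bbbbbaab, Z) ⊢ (q_1, bbbbaab, DZ) ⊢ (q_0, bbbaab, Z) ⊢ (q_1, bbaab, DZ) ⊢ (q_0, baab, Z) ⊢ (q_1, aab, DZ)
No transition applies at (q_1, aab, DZ); input not fully consumed.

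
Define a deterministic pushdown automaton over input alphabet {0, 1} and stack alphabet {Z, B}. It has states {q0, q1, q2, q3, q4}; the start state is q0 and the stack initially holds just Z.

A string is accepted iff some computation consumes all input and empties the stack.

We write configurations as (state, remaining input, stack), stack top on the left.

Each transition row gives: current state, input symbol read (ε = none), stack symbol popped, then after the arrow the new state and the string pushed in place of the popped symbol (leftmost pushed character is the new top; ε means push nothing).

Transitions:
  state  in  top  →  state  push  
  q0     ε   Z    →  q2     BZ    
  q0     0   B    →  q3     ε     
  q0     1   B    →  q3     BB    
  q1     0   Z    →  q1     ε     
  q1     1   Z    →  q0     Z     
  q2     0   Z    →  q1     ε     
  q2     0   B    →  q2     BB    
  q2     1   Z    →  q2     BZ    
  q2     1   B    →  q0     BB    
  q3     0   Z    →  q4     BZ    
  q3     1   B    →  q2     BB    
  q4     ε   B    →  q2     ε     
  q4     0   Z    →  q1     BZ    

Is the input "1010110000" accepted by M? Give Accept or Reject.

Reject

(q0, 1010110000, Z) ⊢ (q2, 1010110000, BZ) ⊢ (q0, 010110000, BBZ) ⊢ (q3, 10110000, BZ) ⊢ (q2, 0110000, BBZ) ⊢ (q2, 110000, BBBZ) ⊢ (q0, 10000, BBBBZ) ⊢ (q3, 0000, BBBBBZ)
No transition applies at (q3, 0000, BBBBBZ); input not fully consumed.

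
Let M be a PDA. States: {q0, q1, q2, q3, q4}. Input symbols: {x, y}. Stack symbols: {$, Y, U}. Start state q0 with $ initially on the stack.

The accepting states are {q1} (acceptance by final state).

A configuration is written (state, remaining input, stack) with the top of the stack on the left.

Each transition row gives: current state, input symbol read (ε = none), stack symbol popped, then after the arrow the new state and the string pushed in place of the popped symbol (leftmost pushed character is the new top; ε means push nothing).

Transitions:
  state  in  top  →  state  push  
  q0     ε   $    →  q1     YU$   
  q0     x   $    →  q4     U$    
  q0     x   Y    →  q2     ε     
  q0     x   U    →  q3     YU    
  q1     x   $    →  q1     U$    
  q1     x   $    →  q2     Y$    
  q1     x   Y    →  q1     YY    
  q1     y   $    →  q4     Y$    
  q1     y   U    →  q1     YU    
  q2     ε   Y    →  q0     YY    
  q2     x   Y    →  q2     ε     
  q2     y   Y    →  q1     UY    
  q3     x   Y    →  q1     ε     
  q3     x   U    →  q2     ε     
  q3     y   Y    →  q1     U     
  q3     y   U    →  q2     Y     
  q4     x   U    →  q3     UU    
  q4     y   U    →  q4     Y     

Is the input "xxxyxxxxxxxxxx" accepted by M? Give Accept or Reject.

Reject

No computation consumes all input and reaches a final state.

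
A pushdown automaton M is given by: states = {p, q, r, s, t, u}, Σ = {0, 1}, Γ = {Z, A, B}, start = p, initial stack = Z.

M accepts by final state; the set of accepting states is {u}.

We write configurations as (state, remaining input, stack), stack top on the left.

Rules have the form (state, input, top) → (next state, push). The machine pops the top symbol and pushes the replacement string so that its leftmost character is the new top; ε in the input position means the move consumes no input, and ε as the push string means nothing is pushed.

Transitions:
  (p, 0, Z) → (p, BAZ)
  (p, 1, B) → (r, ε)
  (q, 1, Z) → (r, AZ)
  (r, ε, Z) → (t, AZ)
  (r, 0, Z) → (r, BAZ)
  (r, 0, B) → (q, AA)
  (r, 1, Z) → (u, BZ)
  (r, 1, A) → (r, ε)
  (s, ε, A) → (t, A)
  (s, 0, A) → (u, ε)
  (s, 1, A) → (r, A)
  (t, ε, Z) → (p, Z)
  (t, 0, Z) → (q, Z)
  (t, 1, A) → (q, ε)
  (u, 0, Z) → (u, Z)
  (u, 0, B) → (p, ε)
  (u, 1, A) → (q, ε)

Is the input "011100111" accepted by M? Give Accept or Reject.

Accept

One accepting computation: (p, 011100111, Z) ⊢ (p, 11100111, BAZ) ⊢ (r, 1100111, AZ) ⊢ (r, 100111, Z) ⊢ (u, 00111, BZ) ⊢ (p, 0111, Z) ⊢ (p, 111, BAZ) ⊢ (r, 11, AZ) ⊢ (r, 1, Z) ⊢ (u, ε, BZ)
All input consumed and state u ∈ F.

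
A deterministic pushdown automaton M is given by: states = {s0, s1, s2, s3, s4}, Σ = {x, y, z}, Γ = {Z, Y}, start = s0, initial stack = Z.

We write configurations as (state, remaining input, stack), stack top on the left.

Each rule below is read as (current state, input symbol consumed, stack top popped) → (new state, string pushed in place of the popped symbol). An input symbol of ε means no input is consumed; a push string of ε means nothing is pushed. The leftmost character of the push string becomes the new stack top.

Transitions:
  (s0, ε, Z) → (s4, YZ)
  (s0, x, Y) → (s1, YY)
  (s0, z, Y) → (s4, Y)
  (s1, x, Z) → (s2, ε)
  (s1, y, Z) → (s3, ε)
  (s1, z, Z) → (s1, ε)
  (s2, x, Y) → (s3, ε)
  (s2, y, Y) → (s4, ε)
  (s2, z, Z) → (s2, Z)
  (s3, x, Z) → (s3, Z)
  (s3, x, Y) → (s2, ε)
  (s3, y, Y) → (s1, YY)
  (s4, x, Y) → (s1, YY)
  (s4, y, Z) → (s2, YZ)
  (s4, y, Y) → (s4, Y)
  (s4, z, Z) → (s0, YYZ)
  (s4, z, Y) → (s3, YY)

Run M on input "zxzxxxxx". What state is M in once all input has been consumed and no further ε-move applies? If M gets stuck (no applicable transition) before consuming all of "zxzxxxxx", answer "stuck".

(s0, zxzxxxxx, Z) ⊢ (s4, zxzxxxxx, YZ) ⊢ (s3, xzxxxxx, YYZ) ⊢ (s2, zxxxxx, YZ)
No transition for (s2, z, top Y); M blocks with input zxxxxx remaining.

stuck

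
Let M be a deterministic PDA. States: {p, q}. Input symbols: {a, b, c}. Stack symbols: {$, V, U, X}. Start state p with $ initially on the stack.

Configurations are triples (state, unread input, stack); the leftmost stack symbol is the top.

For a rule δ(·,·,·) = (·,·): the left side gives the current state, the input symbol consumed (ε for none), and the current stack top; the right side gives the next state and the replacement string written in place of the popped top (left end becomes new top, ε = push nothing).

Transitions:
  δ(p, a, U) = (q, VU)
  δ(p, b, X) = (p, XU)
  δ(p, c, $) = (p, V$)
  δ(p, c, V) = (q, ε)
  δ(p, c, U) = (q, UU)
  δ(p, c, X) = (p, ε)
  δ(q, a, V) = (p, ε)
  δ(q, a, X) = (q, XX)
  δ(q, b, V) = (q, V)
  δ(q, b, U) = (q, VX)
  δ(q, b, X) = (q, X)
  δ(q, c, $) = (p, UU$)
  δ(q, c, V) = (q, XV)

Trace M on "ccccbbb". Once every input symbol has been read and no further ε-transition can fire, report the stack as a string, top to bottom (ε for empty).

(p, ccccbbb, $)
  read c, top $: go to p, push V$ → (p, cccbbb, V$)
  read c, top V: go to q, push ε → (q, ccbbb, $)
  read c, top $: go to p, push UU$ → (p, cbbb, UU$)
  read c, top U: go to q, push UU → (q, bbb, UUU$)
  read b, top U: go to q, push VX → (q, bb, VXUU$)
  read b, top V: go to q, push V → (q, b, VXUU$)
  read b, top V: go to q, push V → (q, ε, VXUU$)
All input consumed in state q with stack VXUU$.

VXUU$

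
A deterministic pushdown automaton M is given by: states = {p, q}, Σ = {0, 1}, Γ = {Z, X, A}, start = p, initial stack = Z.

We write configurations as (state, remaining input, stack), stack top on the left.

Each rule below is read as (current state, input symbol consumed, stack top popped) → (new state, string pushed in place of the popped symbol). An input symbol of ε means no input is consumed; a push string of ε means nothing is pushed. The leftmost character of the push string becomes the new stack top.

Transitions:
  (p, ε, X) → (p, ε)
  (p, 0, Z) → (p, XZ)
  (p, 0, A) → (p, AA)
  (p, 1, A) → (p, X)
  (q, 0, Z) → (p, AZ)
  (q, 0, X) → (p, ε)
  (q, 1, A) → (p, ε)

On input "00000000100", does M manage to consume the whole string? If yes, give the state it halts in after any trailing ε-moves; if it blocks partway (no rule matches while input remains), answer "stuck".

(p, 00000000100, Z)
  read 0, top Z: go to p, push XZ → (p, 0000000100, XZ)
  ε-move, top X: go to p, push ε → (p, 0000000100, Z)
  read 0, top Z: go to p, push XZ → (p, 000000100, XZ)
  ε-move, top X: go to p, push ε → (p, 000000100, Z)
  read 0, top Z: go to p, push XZ → (p, 00000100, XZ)
  ε-move, top X: go to p, push ε → (p, 00000100, Z)
  read 0, top Z: go to p, push XZ → (p, 0000100, XZ)
  ε-move, top X: go to p, push ε → (p, 0000100, Z)
  read 0, top Z: go to p, push XZ → (p, 000100, XZ)
  ε-move, top X: go to p, push ε → (p, 000100, Z)
  read 0, top Z: go to p, push XZ → (p, 00100, XZ)
  ε-move, top X: go to p, push ε → (p, 00100, Z)
  read 0, top Z: go to p, push XZ → (p, 0100, XZ)
  ε-move, top X: go to p, push ε → (p, 0100, Z)
  read 0, top Z: go to p, push XZ → (p, 100, XZ)
  ε-move, top X: go to p, push ε → (p, 100, Z)
No transition for (p, 1, top Z); M blocks with input 100 remaining.

stuck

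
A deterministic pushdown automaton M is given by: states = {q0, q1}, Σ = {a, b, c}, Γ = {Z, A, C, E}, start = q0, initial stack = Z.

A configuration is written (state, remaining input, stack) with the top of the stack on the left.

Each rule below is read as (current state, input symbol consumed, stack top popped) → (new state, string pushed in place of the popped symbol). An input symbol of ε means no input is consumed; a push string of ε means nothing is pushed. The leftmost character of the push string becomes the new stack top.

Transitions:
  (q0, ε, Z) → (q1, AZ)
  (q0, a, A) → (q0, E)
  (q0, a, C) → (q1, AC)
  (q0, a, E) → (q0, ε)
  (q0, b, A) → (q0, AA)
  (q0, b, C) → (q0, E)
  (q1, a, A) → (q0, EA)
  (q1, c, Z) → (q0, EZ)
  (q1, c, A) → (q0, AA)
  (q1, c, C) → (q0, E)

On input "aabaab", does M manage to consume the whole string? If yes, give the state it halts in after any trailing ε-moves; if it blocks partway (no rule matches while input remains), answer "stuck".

(q0, aabaab, Z) ⊢ (q1, aabaab, AZ) ⊢ (q0, abaab, EAZ) ⊢ (q0, baab, AZ) ⊢ (q0, aab, AAZ) ⊢ (q0, ab, EAZ) ⊢ (q0, b, AZ) ⊢ (q0, ε, AAZ)
All input consumed; M is in state q0.

q0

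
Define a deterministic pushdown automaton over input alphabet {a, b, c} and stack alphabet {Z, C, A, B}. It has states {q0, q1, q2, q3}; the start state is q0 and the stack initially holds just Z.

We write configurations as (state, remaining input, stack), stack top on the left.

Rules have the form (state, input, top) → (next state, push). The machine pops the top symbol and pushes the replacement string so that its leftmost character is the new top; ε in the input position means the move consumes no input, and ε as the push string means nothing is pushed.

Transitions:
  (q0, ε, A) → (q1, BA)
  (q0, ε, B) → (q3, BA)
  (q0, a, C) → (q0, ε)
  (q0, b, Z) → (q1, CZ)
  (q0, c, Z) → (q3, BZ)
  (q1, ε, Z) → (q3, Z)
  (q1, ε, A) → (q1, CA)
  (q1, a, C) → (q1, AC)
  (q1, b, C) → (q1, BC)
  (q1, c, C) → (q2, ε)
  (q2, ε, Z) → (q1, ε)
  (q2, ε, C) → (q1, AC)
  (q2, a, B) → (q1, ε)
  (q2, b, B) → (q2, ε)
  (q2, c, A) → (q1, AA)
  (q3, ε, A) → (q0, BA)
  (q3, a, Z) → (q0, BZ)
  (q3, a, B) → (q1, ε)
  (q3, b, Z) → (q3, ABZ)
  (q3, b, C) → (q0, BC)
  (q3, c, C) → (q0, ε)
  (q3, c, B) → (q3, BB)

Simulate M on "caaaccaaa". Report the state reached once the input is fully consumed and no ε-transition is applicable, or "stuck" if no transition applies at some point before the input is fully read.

(q0, caaaccaaa, Z)
  read c, top Z: go to q3, push BZ → (q3, aaaccaaa, BZ)
  read a, top B: go to q1, push ε → (q1, aaccaaa, Z)
  ε-move, top Z: go to q3, push Z → (q3, aaccaaa, Z)
  read a, top Z: go to q0, push BZ → (q0, accaaa, BZ)
  ε-move, top B: go to q3, push BA → (q3, accaaa, BAZ)
  read a, top B: go to q1, push ε → (q1, ccaaa, AZ)
  ε-move, top A: go to q1, push CA → (q1, ccaaa, CAZ)
  read c, top C: go to q2, push ε → (q2, caaa, AZ)
  read c, top A: go to q1, push AA → (q1, aaa, AAZ)
  ε-move, top A: go to q1, push CA → (q1, aaa, CAAZ)
  read a, top C: go to q1, push AC → (q1, aa, ACAAZ)
  ε-move, top A: go to q1, push CA → (q1, aa, CACAAZ)
  read a, top C: go to q1, push AC → (q1, a, ACACAAZ)
  ε-move, top A: go to q1, push CA → (q1, a, CACACAAZ)
  read a, top C: go to q1, push AC → (q1, ε, ACACACAAZ)
  ε-move, top A: go to q1, push CA → (q1, ε, CACACACAAZ)
All input consumed; M is in state q1.

q1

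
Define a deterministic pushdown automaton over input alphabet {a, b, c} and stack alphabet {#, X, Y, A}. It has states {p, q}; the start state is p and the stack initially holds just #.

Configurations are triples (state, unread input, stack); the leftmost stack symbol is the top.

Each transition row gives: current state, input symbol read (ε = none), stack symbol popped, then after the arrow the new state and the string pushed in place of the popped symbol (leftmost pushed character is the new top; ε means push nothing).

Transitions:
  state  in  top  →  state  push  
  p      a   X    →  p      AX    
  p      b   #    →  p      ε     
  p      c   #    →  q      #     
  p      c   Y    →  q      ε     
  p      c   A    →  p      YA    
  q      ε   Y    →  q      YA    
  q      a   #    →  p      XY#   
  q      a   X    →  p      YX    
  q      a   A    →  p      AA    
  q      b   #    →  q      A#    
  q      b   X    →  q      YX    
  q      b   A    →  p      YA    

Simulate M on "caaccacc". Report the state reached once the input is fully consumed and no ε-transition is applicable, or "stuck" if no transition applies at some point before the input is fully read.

(p, caaccacc, #)
  read c, top #: go to q, push # → (q, aaccacc, #)
  read a, top #: go to p, push XY# → (p, accacc, XY#)
  read a, top X: go to p, push AX → (p, ccacc, AXY#)
  read c, top A: go to p, push YA → (p, cacc, YAXY#)
  read c, top Y: go to q, push ε → (q, acc, AXY#)
  read a, top A: go to p, push AA → (p, cc, AAXY#)
  read c, top A: go to p, push YA → (p, c, YAAXY#)
  read c, top Y: go to q, push ε → (q, ε, AAXY#)
All input consumed; M is in state q.

q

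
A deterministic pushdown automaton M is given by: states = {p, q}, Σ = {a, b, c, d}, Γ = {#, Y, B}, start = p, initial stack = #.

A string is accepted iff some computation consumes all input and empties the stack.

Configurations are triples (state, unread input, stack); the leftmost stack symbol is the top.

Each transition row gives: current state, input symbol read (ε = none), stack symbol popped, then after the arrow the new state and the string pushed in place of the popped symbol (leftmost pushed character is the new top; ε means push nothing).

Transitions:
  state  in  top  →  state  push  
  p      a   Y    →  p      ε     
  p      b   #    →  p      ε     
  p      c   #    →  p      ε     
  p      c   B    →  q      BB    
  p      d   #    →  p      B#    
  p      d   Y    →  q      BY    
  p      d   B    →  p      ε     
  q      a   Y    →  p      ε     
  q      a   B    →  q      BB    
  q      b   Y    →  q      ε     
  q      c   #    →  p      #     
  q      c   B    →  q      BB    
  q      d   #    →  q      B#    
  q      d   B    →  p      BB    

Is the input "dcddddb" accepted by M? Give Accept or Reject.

(p, dcddddb, #)
  read d, top #: go to p, push B# → (p, cddddb, B#)
  read c, top B: go to q, push BB → (q, ddddb, BB#)
  read d, top B: go to p, push BB → (p, dddb, BBB#)
  read d, top B: go to p, push ε → (p, ddb, BB#)
  read d, top B: go to p, push ε → (p, db, B#)
  read d, top B: go to p, push ε → (p, b, #)
  read b, top #: go to p, push ε → (p, ε, ε)
All input consumed and the stack is empty.

Accept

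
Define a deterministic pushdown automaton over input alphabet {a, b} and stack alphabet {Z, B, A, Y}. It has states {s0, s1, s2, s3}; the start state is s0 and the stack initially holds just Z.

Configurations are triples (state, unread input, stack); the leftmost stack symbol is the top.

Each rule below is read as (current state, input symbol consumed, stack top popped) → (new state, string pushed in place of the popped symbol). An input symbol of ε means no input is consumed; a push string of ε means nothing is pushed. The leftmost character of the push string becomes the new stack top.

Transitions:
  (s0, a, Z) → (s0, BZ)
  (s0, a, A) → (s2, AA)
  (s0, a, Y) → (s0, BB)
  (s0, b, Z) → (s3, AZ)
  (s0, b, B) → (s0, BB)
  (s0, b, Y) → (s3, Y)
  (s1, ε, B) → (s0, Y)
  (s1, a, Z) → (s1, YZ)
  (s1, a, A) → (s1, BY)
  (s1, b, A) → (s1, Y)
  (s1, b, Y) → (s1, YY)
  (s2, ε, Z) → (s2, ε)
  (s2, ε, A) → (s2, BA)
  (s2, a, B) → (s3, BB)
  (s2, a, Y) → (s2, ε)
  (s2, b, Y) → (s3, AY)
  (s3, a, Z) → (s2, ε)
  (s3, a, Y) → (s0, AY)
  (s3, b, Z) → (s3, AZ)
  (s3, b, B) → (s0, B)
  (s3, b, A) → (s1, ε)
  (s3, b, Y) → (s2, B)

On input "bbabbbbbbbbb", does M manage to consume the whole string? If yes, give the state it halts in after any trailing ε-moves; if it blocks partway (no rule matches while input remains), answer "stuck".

(s0, bbabbbbbbbbb, Z)
  read b, top Z: go to s3, push AZ → (s3, babbbbbbbbb, AZ)
  read b, top A: go to s1, push ε → (s1, abbbbbbbbb, Z)
  read a, top Z: go to s1, push YZ → (s1, bbbbbbbbb, YZ)
  read b, top Y: go to s1, push YY → (s1, bbbbbbbb, YYZ)
  read b, top Y: go to s1, push YY → (s1, bbbbbbb, YYYZ)
  read b, top Y: go to s1, push YY → (s1, bbbbbb, YYYYZ)
  read b, top Y: go to s1, push YY → (s1, bbbbb, YYYYYZ)
  read b, top Y: go to s1, push YY → (s1, bbbb, YYYYYYZ)
  read b, top Y: go to s1, push YY → (s1, bbb, YYYYYYYZ)
  read b, top Y: go to s1, push YY → (s1, bb, YYYYYYYYZ)
  read b, top Y: go to s1, push YY → (s1, b, YYYYYYYYYZ)
  read b, top Y: go to s1, push YY → (s1, ε, YYYYYYYYYYZ)
All input consumed; M is in state s1.

s1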